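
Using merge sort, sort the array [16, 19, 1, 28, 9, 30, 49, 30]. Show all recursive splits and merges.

Merge sort trace:

Split: [16, 19, 1, 28, 9, 30, 49, 30] -> [16, 19, 1, 28] and [9, 30, 49, 30]
  Split: [16, 19, 1, 28] -> [16, 19] and [1, 28]
    Split: [16, 19] -> [16] and [19]
    Merge: [16] + [19] -> [16, 19]
    Split: [1, 28] -> [1] and [28]
    Merge: [1] + [28] -> [1, 28]
  Merge: [16, 19] + [1, 28] -> [1, 16, 19, 28]
  Split: [9, 30, 49, 30] -> [9, 30] and [49, 30]
    Split: [9, 30] -> [9] and [30]
    Merge: [9] + [30] -> [9, 30]
    Split: [49, 30] -> [49] and [30]
    Merge: [49] + [30] -> [30, 49]
  Merge: [9, 30] + [30, 49] -> [9, 30, 30, 49]
Merge: [1, 16, 19, 28] + [9, 30, 30, 49] -> [1, 9, 16, 19, 28, 30, 30, 49]

Final sorted array: [1, 9, 16, 19, 28, 30, 30, 49]

The merge sort proceeds by recursively splitting the array and merging sorted halves.
After all merges, the sorted array is [1, 9, 16, 19, 28, 30, 30, 49].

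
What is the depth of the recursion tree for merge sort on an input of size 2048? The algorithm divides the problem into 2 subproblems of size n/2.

For divide and conquer with division factor 2:

Problem sizes at each level:
Level 0: 2048
Level 1: 1024
Level 2: 512
Level 3: 256
Level 4: 128
Level 5: 64
Level 6: 32
Level 7: 16
Level 8: 8
Level 9: 4
Level 10: 2
Level 11: 1

The root is level 0 and the size-1 base case is level 11 (the tree spans levels 0 through 11, i.e. 12 levels counting the root), so the depth is the number of divisions: log_2(2048) = 11

The recursion tree depth is log_2(2048) = 11. At each level, the problem size is divided by 2, so it takes 11 divisions to reduce to a base case of size 1. The algorithm makes 2 recursive calls at each level.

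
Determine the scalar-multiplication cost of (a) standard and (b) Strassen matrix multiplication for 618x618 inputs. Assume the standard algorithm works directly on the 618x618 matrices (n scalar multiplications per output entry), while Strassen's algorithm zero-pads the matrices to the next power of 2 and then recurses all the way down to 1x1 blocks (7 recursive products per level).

Matrix multiplication for 618x618 matrices:

Strassen's algorithm requires power-of-2 dimensions. Pad 618x618 to 1024x1024 (next power of 2).

Standard algorithm: 618^3 = 236029032 multiplications
Strassen's algorithm: 7^(log2(1024)) = 7^10 = 282475249 multiplications
Difference: 236029032 - 282475249 = -46446217 (Strassen uses MORE here due to padding overhead — for small or just-over-power-of-2 n, padding can outweigh the per-level savings)

Standard: 236029032 multiplications (618^3). Strassen: 282475249 multiplications (7^10, after padding to 1024x1024). Strassen reduces 8 recursive multiplications to 7 at each level.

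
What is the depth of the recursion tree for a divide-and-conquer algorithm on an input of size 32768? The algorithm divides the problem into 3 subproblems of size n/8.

For divide and conquer with division factor 8:

Problem sizes at each level:
Level 0: 32768
Level 1: 4096
Level 2: 512
Level 3: 64
Level 4: 8
Level 5: 1

The root is level 0 and the size-1 base case is level 5 (the tree spans levels 0 through 5, i.e. 6 levels counting the root), so the depth is the number of divisions: log_8(32768) = 5

The recursion tree depth is log_8(32768) = 5. At each level, the problem size is divided by 8, so it takes 5 divisions to reduce to a base case of size 1. The algorithm makes 3 recursive calls at each level.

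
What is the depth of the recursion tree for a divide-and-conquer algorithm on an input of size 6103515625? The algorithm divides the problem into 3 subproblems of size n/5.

For divide and conquer with division factor 5:

Problem sizes at each level:
Level 0: 6103515625
Level 1: 1220703125
Level 2: 244140625
Level 3: 48828125
Level 4: 9765625
Level 5: 1953125
Level 6: 390625
Level 7: 78125
Level 8: 15625
Level 9: 3125
Level 10: 625
Level 11: 125
Level 12: 25
Level 13: 5
Level 14: 1

The root is level 0 and the size-1 base case is level 14 (the tree spans levels 0 through 14, i.e. 15 levels counting the root), so the depth is the number of divisions: log_5(6103515625) = 14

The recursion tree depth is log_5(6103515625) = 14. At each level, the problem size is divided by 5, so it takes 14 divisions to reduce to a base case of size 1. The algorithm makes 3 recursive calls at each level.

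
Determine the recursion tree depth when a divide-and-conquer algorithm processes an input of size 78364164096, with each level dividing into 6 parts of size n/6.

For divide and conquer with division factor 6:

Problem sizes at each level:
Level 0: 78364164096
Level 1: 13060694016
Level 2: 2176782336
Level 3: 362797056
Level 4: 60466176
Level 5: 10077696
Level 6: 1679616
Level 7: 279936
Level 8: 46656
Level 9: 7776
Level 10: 1296
Level 11: 216
Level 12: 36
Level 13: 6
Level 14: 1

The root is level 0 and the size-1 base case is level 14 (the tree spans levels 0 through 14, i.e. 15 levels counting the root), so the depth is the number of divisions: log_6(78364164096) = 14

The recursion tree depth is log_6(78364164096) = 14. At each level, the problem size is divided by 6, so it takes 14 divisions to reduce to a base case of size 1. The algorithm makes 6 recursive calls at each level.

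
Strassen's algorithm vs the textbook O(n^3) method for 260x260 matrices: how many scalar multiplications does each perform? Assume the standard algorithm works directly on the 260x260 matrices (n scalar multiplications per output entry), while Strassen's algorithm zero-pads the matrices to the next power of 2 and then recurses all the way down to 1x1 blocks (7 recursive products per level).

Matrix multiplication for 260x260 matrices:

Strassen's algorithm requires power-of-2 dimensions. Pad 260x260 to 512x512 (next power of 2).

Standard algorithm: 260^3 = 17576000 multiplications
Strassen's algorithm: 7^(log2(512)) = 7^9 = 40353607 multiplications
Difference: 17576000 - 40353607 = -22777607 (Strassen uses MORE here due to padding overhead — for small or just-over-power-of-2 n, padding can outweigh the per-level savings)

Standard: 17576000 multiplications (260^3). Strassen: 40353607 multiplications (7^9, after padding to 512x512). Strassen reduces 8 recursive multiplications to 7 at each level.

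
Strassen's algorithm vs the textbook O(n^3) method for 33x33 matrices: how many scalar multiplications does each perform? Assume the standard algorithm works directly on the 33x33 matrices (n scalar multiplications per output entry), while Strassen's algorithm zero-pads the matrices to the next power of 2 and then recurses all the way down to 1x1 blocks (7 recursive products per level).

Matrix multiplication for 33x33 matrices:

Strassen's algorithm requires power-of-2 dimensions. Pad 33x33 to 64x64 (next power of 2).

Standard algorithm: 33^3 = 35937 multiplications
Strassen's algorithm: 7^(log2(64)) = 7^6 = 117649 multiplications
Difference: 35937 - 117649 = -81712 (Strassen uses MORE here due to padding overhead — for small or just-over-power-of-2 n, padding can outweigh the per-level savings)

Standard: 35937 multiplications (33^3). Strassen: 117649 multiplications (7^6, after padding to 64x64). Strassen reduces 8 recursive multiplications to 7 at each level.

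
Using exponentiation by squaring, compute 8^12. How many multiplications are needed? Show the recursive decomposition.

Computing 8^12 by squaring (build up from 8^1; each line after the first costs one multiplication):

8^1 = 8
8^2 = (8^1)^2 = 8^2 = 64
8^3 = 8 * 8^2 = 8 * 64 = 512
8^6 = (8^3)^2 = 512^2 = 262144
8^12 = (8^6)^2 = 262144^2 = 68719476736

Result: 68719476736
Multiplications needed: 4 (4 lines after 8^1)

8^12 = 68719476736. Using exponentiation by squaring, this requires 4 multiplications. The key idea: if the exponent is even, square the half-power; if odd, multiply by the base once.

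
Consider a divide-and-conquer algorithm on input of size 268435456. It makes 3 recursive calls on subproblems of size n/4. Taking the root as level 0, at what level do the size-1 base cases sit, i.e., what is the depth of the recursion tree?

For divide and conquer with division factor 4:

Problem sizes at each level:
Level 0: 268435456
Level 1: 67108864
Level 2: 16777216
Level 3: 4194304
Level 4: 1048576
Level 5: 262144
Level 6: 65536
Level 7: 16384
Level 8: 4096
Level 9: 1024
Level 10: 256
Level 11: 64
Level 12: 16
Level 13: 4
Level 14: 1

The root is level 0 and the size-1 base case is level 14 (the tree spans levels 0 through 14, i.e. 15 levels counting the root), so the depth is the number of divisions: log_4(268435456) = 14

The recursion tree depth is log_4(268435456) = 14. At each level, the problem size is divided by 4, so it takes 14 divisions to reduce to a base case of size 1. The algorithm makes 3 recursive calls at each level.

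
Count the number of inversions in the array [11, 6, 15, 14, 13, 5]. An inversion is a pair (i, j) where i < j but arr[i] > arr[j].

Finding inversions in [11, 6, 15, 14, 13, 5]:

(0, 1): arr[0]=11 > arr[1]=6
(0, 5): arr[0]=11 > arr[5]=5
(1, 5): arr[1]=6 > arr[5]=5
(2, 3): arr[2]=15 > arr[3]=14
(2, 4): arr[2]=15 > arr[4]=13
(2, 5): arr[2]=15 > arr[5]=5
(3, 4): arr[3]=14 > arr[4]=13
(3, 5): arr[3]=14 > arr[5]=5
(4, 5): arr[4]=13 > arr[5]=5

Total inversions: 9

The array has 9 inversion(s): (0,1), (0,5), (1,5), (2,3), (2,4), (2,5), (3,4), (3,5), (4,5). Each pair (i,j) satisfies i < j and arr[i] > arr[j].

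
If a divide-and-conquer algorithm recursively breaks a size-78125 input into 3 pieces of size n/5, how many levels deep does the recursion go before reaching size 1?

For divide and conquer with division factor 5:

Problem sizes at each level:
Level 0: 78125
Level 1: 15625
Level 2: 3125
Level 3: 625
Level 4: 125
Level 5: 25
Level 6: 5
Level 7: 1

The root is level 0 and the size-1 base case is level 7 (the tree spans levels 0 through 7, i.e. 8 levels counting the root), so the depth is the number of divisions: log_5(78125) = 7

The recursion tree depth is log_5(78125) = 7. At each level, the problem size is divided by 5, so it takes 7 divisions to reduce to a base case of size 1. The algorithm makes 3 recursive calls at each level.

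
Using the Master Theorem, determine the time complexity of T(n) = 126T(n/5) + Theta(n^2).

Master Theorem for T(n) = 126T(n/5) + O(n^2):

a = 126, b = 5, c = 2
log_b(a) = log_5(126) = 3.0050

Case 1: c = 2 < log_5(126) = 3.0050
T(n) = O(n^(log_5 126))

For T(n) = 126T(n/5) + O(n^2): log_5(126) = 3.0050. This is Case 1 of the Master Theorem (c < log_b(a), work dominated by leaves), giving O(n^(log_5 126)).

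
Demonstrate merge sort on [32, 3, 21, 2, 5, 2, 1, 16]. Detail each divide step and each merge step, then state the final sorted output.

Merge sort trace:

Split: [32, 3, 21, 2, 5, 2, 1, 16] -> [32, 3, 21, 2] and [5, 2, 1, 16]
  Split: [32, 3, 21, 2] -> [32, 3] and [21, 2]
    Split: [32, 3] -> [32] and [3]
    Merge: [32] + [3] -> [3, 32]
    Split: [21, 2] -> [21] and [2]
    Merge: [21] + [2] -> [2, 21]
  Merge: [3, 32] + [2, 21] -> [2, 3, 21, 32]
  Split: [5, 2, 1, 16] -> [5, 2] and [1, 16]
    Split: [5, 2] -> [5] and [2]
    Merge: [5] + [2] -> [2, 5]
    Split: [1, 16] -> [1] and [16]
    Merge: [1] + [16] -> [1, 16]
  Merge: [2, 5] + [1, 16] -> [1, 2, 5, 16]
Merge: [2, 3, 21, 32] + [1, 2, 5, 16] -> [1, 2, 2, 3, 5, 16, 21, 32]

Final sorted array: [1, 2, 2, 3, 5, 16, 21, 32]

The merge sort proceeds by recursively splitting the array and merging sorted halves.
After all merges, the sorted array is [1, 2, 2, 3, 5, 16, 21, 32].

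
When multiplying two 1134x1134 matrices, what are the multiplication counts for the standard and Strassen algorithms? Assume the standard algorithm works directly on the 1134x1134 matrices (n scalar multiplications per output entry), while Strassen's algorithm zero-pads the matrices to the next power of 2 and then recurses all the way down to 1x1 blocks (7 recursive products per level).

Matrix multiplication for 1134x1134 matrices:

Strassen's algorithm requires power-of-2 dimensions. Pad 1134x1134 to 2048x2048 (next power of 2).

Standard algorithm: 1134^3 = 1458274104 multiplications
Strassen's algorithm: 7^(log2(2048)) = 7^11 = 1977326743 multiplications
Difference: 1458274104 - 1977326743 = -519052639 (Strassen uses MORE here due to padding overhead — for small or just-over-power-of-2 n, padding can outweigh the per-level savings)

Standard: 1458274104 multiplications (1134^3). Strassen: 1977326743 multiplications (7^11, after padding to 2048x2048). Strassen reduces 8 recursive multiplications to 7 at each level.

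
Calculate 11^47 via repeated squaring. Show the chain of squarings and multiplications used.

Computing 11^47 by squaring (build up from 11^1; each line after the first costs one multiplication):

11^1 = 11
11^2 = (11^1)^2 = 11^2 = 121
11^4 = (11^2)^2 = 121^2 = 14641
11^5 = 11 * 11^4 = 11 * 14641 = 161051
11^10 = (11^5)^2 = 161051^2 = 25937424601
11^11 = 11 * 11^10 = 11 * 25937424601 = 285311670611
11^22 = (11^11)^2 = 285311670611^2 = 81402749386839761113321
11^23 = 11 * 11^22 = 11 * 81402749386839761113321 = 895430243255237372246531
11^46 = (11^23)^2 = 895430243255237372246531^2 = 801795320536133573571931534665380233173841533961
11^47 = 11 * 11^46 = 11 * 801795320536133573571931534665380233173841533961 = 8819748525897469309291246881319182564912256873571

Result: 8819748525897469309291246881319182564912256873571
Multiplications needed: 9 (9 lines after 11^1)

11^47 = 8819748525897469309291246881319182564912256873571. Using exponentiation by squaring, this requires 9 multiplications. The key idea: if the exponent is even, square the half-power; if odd, multiply by the base once.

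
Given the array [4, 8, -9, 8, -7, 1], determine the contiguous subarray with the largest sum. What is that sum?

Using Kadane's algorithm on [4, 8, -9, 8, -7, 1]:

Scanning through the array:
Position 1 (value 8): max_ending_here = 12, max_so_far = 12
Position 2 (value -9): max_ending_here = 3, max_so_far = 12
Position 3 (value 8): max_ending_here = 11, max_so_far = 12
Position 4 (value -7): max_ending_here = 4, max_so_far = 12
Position 5 (value 1): max_ending_here = 5, max_so_far = 12

Maximum subarray: [4, 8]
Maximum sum: 12

The maximum subarray is [4, 8] with sum 12. This subarray runs from index 0 to index 1.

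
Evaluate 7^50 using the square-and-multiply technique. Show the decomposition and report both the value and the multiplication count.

Computing 7^50 by squaring (build up from 7^1; each line after the first costs one multiplication):

7^1 = 7
7^2 = (7^1)^2 = 7^2 = 49
7^3 = 7 * 7^2 = 7 * 49 = 343
7^6 = (7^3)^2 = 343^2 = 117649
7^12 = (7^6)^2 = 117649^2 = 13841287201
7^24 = (7^12)^2 = 13841287201^2 = 191581231380566414401
7^25 = 7 * 7^24 = 7 * 191581231380566414401 = 1341068619663964900807
7^50 = (7^25)^2 = 1341068619663964900807^2 = 1798465042647412146620280340569649349251249

Result: 1798465042647412146620280340569649349251249
Multiplications needed: 7 (7 lines after 7^1)

7^50 = 1798465042647412146620280340569649349251249. Using exponentiation by squaring, this requires 7 multiplications. The key idea: if the exponent is even, square the half-power; if odd, multiply by the base once.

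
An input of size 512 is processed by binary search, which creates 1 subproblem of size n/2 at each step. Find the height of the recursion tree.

For divide and conquer with division factor 2:

Problem sizes at each level:
Level 0: 512
Level 1: 256
Level 2: 128
Level 3: 64
Level 4: 32
Level 5: 16
Level 6: 8
Level 7: 4
Level 8: 2
Level 9: 1

The root is level 0 and the size-1 base case is level 9 (the tree spans levels 0 through 9, i.e. 10 levels counting the root), so the depth is the number of divisions: log_2(512) = 9

The recursion tree depth is log_2(512) = 9. At each level, the problem size is divided by 2, so it takes 9 divisions to reduce to a base case of size 1. The algorithm makes 1 recursive call at each level.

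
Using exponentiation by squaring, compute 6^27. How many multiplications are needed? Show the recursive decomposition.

Computing 6^27 by squaring (build up from 6^1; each line after the first costs one multiplication):

6^1 = 6
6^2 = (6^1)^2 = 6^2 = 36
6^3 = 6 * 6^2 = 6 * 36 = 216
6^6 = (6^3)^2 = 216^2 = 46656
6^12 = (6^6)^2 = 46656^2 = 2176782336
6^13 = 6 * 6^12 = 6 * 2176782336 = 13060694016
6^26 = (6^13)^2 = 13060694016^2 = 170581728179578208256
6^27 = 6 * 6^26 = 6 * 170581728179578208256 = 1023490369077469249536

Result: 1023490369077469249536
Multiplications needed: 7 (7 lines after 6^1)

6^27 = 1023490369077469249536. Using exponentiation by squaring, this requires 7 multiplications. The key idea: if the exponent is even, square the half-power; if odd, multiply by the base once.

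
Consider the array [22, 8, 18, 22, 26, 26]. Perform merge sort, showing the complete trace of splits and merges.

Merge sort trace:

Split: [22, 8, 18, 22, 26, 26] -> [22, 8, 18] and [22, 26, 26]
  Split: [22, 8, 18] -> [22] and [8, 18]
    Split: [8, 18] -> [8] and [18]
    Merge: [8] + [18] -> [8, 18]
  Merge: [22] + [8, 18] -> [8, 18, 22]
  Split: [22, 26, 26] -> [22] and [26, 26]
    Split: [26, 26] -> [26] and [26]
    Merge: [26] + [26] -> [26, 26]
  Merge: [22] + [26, 26] -> [22, 26, 26]
Merge: [8, 18, 22] + [22, 26, 26] -> [8, 18, 22, 22, 26, 26]

Final sorted array: [8, 18, 22, 22, 26, 26]

The merge sort proceeds by recursively splitting the array and merging sorted halves.
After all merges, the sorted array is [8, 18, 22, 22, 26, 26].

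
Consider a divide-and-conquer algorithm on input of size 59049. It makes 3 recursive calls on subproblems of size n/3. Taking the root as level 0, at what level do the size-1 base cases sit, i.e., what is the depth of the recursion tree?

For divide and conquer with division factor 3:

Problem sizes at each level:
Level 0: 59049
Level 1: 19683
Level 2: 6561
Level 3: 2187
Level 4: 729
Level 5: 243
Level 6: 81
Level 7: 27
Level 8: 9
Level 9: 3
Level 10: 1

The root is level 0 and the size-1 base case is level 10 (the tree spans levels 0 through 10, i.e. 11 levels counting the root), so the depth is the number of divisions: log_3(59049) = 10

The recursion tree depth is log_3(59049) = 10. At each level, the problem size is divided by 3, so it takes 10 divisions to reduce to a base case of size 1. The algorithm makes 3 recursive calls at each level.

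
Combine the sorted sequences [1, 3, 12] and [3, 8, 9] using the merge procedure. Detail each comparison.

Merging process:

Compare 1 vs 3: take 1 from left. Merged: [1]
Compare 3 vs 3: take 3 from left. Merged: [1, 3]
Compare 12 vs 3: take 3 from right. Merged: [1, 3, 3]
Compare 12 vs 8: take 8 from right. Merged: [1, 3, 3, 8]
Compare 12 vs 9: take 9 from right. Merged: [1, 3, 3, 8, 9]
Append remaining from left: [12]. Merged: [1, 3, 3, 8, 9, 12]

Final merged array: [1, 3, 3, 8, 9, 12]
Total comparisons: 5

The merged array is [1, 3, 3, 8, 9, 12], requiring 5 comparisons. The merge step runs in O(n) time where n is the total number of elements.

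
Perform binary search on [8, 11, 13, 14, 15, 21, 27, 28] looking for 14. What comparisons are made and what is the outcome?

Binary search for 14 in [8, 11, 13, 14, 15, 21, 27, 28]:

lo=0, hi=7, mid=3, arr[mid]=14 -> Found target at index 3!

Binary search finds 14 at index 3 after 1 comparisons. The search repeatedly halves the search space by comparing with the middle element.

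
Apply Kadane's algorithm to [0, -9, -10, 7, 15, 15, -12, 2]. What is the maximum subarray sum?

Using Kadane's algorithm on [0, -9, -10, 7, 15, 15, -12, 2]:

Scanning through the array:
Position 1 (value -9): max_ending_here = -9, max_so_far = 0
Position 2 (value -10): max_ending_here = -10, max_so_far = 0
Position 3 (value 7): max_ending_here = 7, max_so_far = 7
Position 4 (value 15): max_ending_here = 22, max_so_far = 22
Position 5 (value 15): max_ending_here = 37, max_so_far = 37
Position 6 (value -12): max_ending_here = 25, max_so_far = 37
Position 7 (value 2): max_ending_here = 27, max_so_far = 37

Maximum subarray: [7, 15, 15]
Maximum sum: 37

The maximum subarray is [7, 15, 15] with sum 37. This subarray runs from index 3 to index 5.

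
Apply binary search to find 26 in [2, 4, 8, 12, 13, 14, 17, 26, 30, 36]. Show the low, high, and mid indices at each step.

Binary search for 26 in [2, 4, 8, 12, 13, 14, 17, 26, 30, 36]:

lo=0, hi=9, mid=4, arr[mid]=13 -> 13 < 26, search right half
lo=5, hi=9, mid=7, arr[mid]=26 -> Found target at index 7!

Binary search finds 26 at index 7 after 2 comparisons. The search repeatedly halves the search space by comparing with the middle element.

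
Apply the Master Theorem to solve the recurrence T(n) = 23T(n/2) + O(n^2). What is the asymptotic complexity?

Master Theorem for T(n) = 23T(n/2) + O(n^2):

a = 23, b = 2, c = 2
log_b(a) = log_2(23) = 4.5236

Case 1: c = 2 < log_2(23) = 4.5236
T(n) = O(n^(log_2 23))

For T(n) = 23T(n/2) + O(n^2): log_2(23) = 4.5236. This is Case 1 of the Master Theorem (c < log_b(a), work dominated by leaves), giving O(n^(log_2 23)).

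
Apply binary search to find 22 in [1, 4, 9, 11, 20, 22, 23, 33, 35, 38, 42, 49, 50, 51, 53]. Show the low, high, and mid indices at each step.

Binary search for 22 in [1, 4, 9, 11, 20, 22, 23, 33, 35, 38, 42, 49, 50, 51, 53]:

lo=0, hi=14, mid=7, arr[mid]=33 -> 33 > 22, search left half
lo=0, hi=6, mid=3, arr[mid]=11 -> 11 < 22, search right half
lo=4, hi=6, mid=5, arr[mid]=22 -> Found target at index 5!

Binary search finds 22 at index 5 after 3 comparisons. The search repeatedly halves the search space by comparing with the middle element.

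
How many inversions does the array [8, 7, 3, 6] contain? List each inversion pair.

Finding inversions in [8, 7, 3, 6]:

(0, 1): arr[0]=8 > arr[1]=7
(0, 2): arr[0]=8 > arr[2]=3
(0, 3): arr[0]=8 > arr[3]=6
(1, 2): arr[1]=7 > arr[2]=3
(1, 3): arr[1]=7 > arr[3]=6

Total inversions: 5

The array has 5 inversion(s): (0,1), (0,2), (0,3), (1,2), (1,3). Each pair (i,j) satisfies i < j and arr[i] > arr[j].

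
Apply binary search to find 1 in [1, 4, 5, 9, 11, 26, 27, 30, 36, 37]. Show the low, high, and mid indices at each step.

Binary search for 1 in [1, 4, 5, 9, 11, 26, 27, 30, 36, 37]:

lo=0, hi=9, mid=4, arr[mid]=11 -> 11 > 1, search left half
lo=0, hi=3, mid=1, arr[mid]=4 -> 4 > 1, search left half
lo=0, hi=0, mid=0, arr[mid]=1 -> Found target at index 0!

Binary search finds 1 at index 0 after 3 comparisons. The search repeatedly halves the search space by comparing with the middle element.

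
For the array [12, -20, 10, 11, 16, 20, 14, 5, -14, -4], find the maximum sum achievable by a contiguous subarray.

Using Kadane's algorithm on [12, -20, 10, 11, 16, 20, 14, 5, -14, -4]:

Scanning through the array:
Position 1 (value -20): max_ending_here = -8, max_so_far = 12
Position 2 (value 10): max_ending_here = 10, max_so_far = 12
Position 3 (value 11): max_ending_here = 21, max_so_far = 21
Position 4 (value 16): max_ending_here = 37, max_so_far = 37
Position 5 (value 20): max_ending_here = 57, max_so_far = 57
Position 6 (value 14): max_ending_here = 71, max_so_far = 71
Position 7 (value 5): max_ending_here = 76, max_so_far = 76
Position 8 (value -14): max_ending_here = 62, max_so_far = 76
Position 9 (value -4): max_ending_here = 58, max_so_far = 76

Maximum subarray: [10, 11, 16, 20, 14, 5]
Maximum sum: 76

The maximum subarray is [10, 11, 16, 20, 14, 5] with sum 76. This subarray runs from index 2 to index 7.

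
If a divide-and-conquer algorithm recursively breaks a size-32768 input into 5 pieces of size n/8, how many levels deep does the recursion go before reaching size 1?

For divide and conquer with division factor 8:

Problem sizes at each level:
Level 0: 32768
Level 1: 4096
Level 2: 512
Level 3: 64
Level 4: 8
Level 5: 1

The root is level 0 and the size-1 base case is level 5 (the tree spans levels 0 through 5, i.e. 6 levels counting the root), so the depth is the number of divisions: log_8(32768) = 5

The recursion tree depth is log_8(32768) = 5. At each level, the problem size is divided by 8, so it takes 5 divisions to reduce to a base case of size 1. The algorithm makes 5 recursive calls at each level.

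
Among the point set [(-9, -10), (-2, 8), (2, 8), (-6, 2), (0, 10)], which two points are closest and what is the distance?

Computing all pairwise distances among 5 points:

d((-9, -10), (-2, 8)) = 19.3132
d((-9, -10), (2, 8)) = 21.095
d((-9, -10), (-6, 2)) = 12.3693
d((-9, -10), (0, 10)) = 21.9317
d((-2, 8), (2, 8)) = 4.0
d((-2, 8), (-6, 2)) = 7.2111
d((-2, 8), (0, 10)) = 2.8284 <-- minimum
d((2, 8), (-6, 2)) = 10.0
d((2, 8), (0, 10)) = 2.8284 <-- minimum
d((-6, 2), (0, 10)) = 10.0

Minimum distance: 2.8284 (tie among 2 pairs: (-2, 8) and (0, 10); (2, 8) and (0, 10))

The minimum Euclidean distance is 2.8284. There is a tie: 2 pairs achieve this minimum — (-2, 8) and (0, 10); (2, 8) and (0, 10). Any of these is a valid closest pair. For 5 points, brute-force pairwise comparison is shown above. For large n, the divide-and-conquer algorithm (sort by x, recurse on halves, check the dividing strip) achieves O(n log n).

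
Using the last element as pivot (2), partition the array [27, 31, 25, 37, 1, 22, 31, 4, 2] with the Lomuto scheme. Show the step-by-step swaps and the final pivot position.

Lomuto partition with pivot = 2:

Initial array: [27, 31, 25, 37, 1, 22, 31, 4, 2]

arr[0]=27 > 2: no swap
arr[1]=31 > 2: no swap
arr[2]=25 > 2: no swap
arr[3]=37 > 2: no swap
arr[4]=1 <= 2: swap with position 0, array becomes [1, 31, 25, 37, 27, 22, 31, 4, 2]
arr[5]=22 > 2: no swap
arr[6]=31 > 2: no swap
arr[7]=4 > 2: no swap

Place pivot at position 1: [1, 2, 25, 37, 27, 22, 31, 4, 31]
Pivot position: 1

After partitioning with pivot 2, the array becomes [1, 2, 25, 37, 27, 22, 31, 4, 31]. The pivot is placed at index 1. All elements to the left of the pivot are <= 2, and all elements to the right are > 2.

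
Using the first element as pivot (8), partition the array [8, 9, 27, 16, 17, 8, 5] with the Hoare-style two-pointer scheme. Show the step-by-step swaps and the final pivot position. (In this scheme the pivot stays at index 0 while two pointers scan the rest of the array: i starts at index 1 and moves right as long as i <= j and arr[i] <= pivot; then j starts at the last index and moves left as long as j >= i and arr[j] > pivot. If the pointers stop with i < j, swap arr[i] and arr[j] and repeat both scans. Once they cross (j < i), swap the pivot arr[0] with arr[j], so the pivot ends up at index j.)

Hoare-style two-pointer partition with pivot = 8:

Initial array: [8, 9, 27, 16, 17, 8, 5]

Pointers start at i = 1, j = 6.
i stops at index 1 (arr[1]=9 > 8), j stops at index 6 (arr[6]=5 <= 8): swap arr[1] and arr[6], array becomes [8, 5, 27, 16, 17, 8, 9]
i stops at index 2 (arr[2]=27 > 8), j stops at index 5 (arr[5]=8 <= 8): swap arr[2] and arr[5], array becomes [8, 5, 8, 16, 17, 27, 9]
i ends at 3, j ends at 2: the pointers have crossed (j < i), so scanning stops.

Swap pivot arr[0] with arr[2] to place pivot at position 2: [8, 5, 8, 16, 17, 27, 9]
Pivot position: 2

After partitioning with pivot 8, the array becomes [8, 5, 8, 16, 17, 27, 9]. The pivot is placed at index 2. All elements to the left of the pivot are <= 8, and all elements to the right are > 8.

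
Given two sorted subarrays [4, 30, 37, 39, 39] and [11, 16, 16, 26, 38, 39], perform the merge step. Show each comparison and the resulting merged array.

Merging process:

Compare 4 vs 11: take 4 from left. Merged: [4]
Compare 30 vs 11: take 11 from right. Merged: [4, 11]
Compare 30 vs 16: take 16 from right. Merged: [4, 11, 16]
Compare 30 vs 16: take 16 from right. Merged: [4, 11, 16, 16]
Compare 30 vs 26: take 26 from right. Merged: [4, 11, 16, 16, 26]
Compare 30 vs 38: take 30 from left. Merged: [4, 11, 16, 16, 26, 30]
Compare 37 vs 38: take 37 from left. Merged: [4, 11, 16, 16, 26, 30, 37]
Compare 39 vs 38: take 38 from right. Merged: [4, 11, 16, 16, 26, 30, 37, 38]
Compare 39 vs 39: take 39 from left. Merged: [4, 11, 16, 16, 26, 30, 37, 38, 39]
Compare 39 vs 39: take 39 from left. Merged: [4, 11, 16, 16, 26, 30, 37, 38, 39, 39]
Append remaining from right: [39]. Merged: [4, 11, 16, 16, 26, 30, 37, 38, 39, 39, 39]

Final merged array: [4, 11, 16, 16, 26, 30, 37, 38, 39, 39, 39]
Total comparisons: 10

The merged array is [4, 11, 16, 16, 26, 30, 37, 38, 39, 39, 39], requiring 10 comparisons. The merge step runs in O(n) time where n is the total number of elements.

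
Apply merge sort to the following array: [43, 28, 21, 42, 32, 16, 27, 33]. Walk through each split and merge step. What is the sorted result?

Merge sort trace:

Split: [43, 28, 21, 42, 32, 16, 27, 33] -> [43, 28, 21, 42] and [32, 16, 27, 33]
  Split: [43, 28, 21, 42] -> [43, 28] and [21, 42]
    Split: [43, 28] -> [43] and [28]
    Merge: [43] + [28] -> [28, 43]
    Split: [21, 42] -> [21] and [42]
    Merge: [21] + [42] -> [21, 42]
  Merge: [28, 43] + [21, 42] -> [21, 28, 42, 43]
  Split: [32, 16, 27, 33] -> [32, 16] and [27, 33]
    Split: [32, 16] -> [32] and [16]
    Merge: [32] + [16] -> [16, 32]
    Split: [27, 33] -> [27] and [33]
    Merge: [27] + [33] -> [27, 33]
  Merge: [16, 32] + [27, 33] -> [16, 27, 32, 33]
Merge: [21, 28, 42, 43] + [16, 27, 32, 33] -> [16, 21, 27, 28, 32, 33, 42, 43]

Final sorted array: [16, 21, 27, 28, 32, 33, 42, 43]

The merge sort proceeds by recursively splitting the array and merging sorted halves.
After all merges, the sorted array is [16, 21, 27, 28, 32, 33, 42, 43].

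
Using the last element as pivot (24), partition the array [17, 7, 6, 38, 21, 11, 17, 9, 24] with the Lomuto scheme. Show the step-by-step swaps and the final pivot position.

Lomuto partition with pivot = 24:

Initial array: [17, 7, 6, 38, 21, 11, 17, 9, 24]

arr[0]=17 <= 24: swap with position 0, array becomes [17, 7, 6, 38, 21, 11, 17, 9, 24]
arr[1]=7 <= 24: swap with position 1, array becomes [17, 7, 6, 38, 21, 11, 17, 9, 24]
arr[2]=6 <= 24: swap with position 2, array becomes [17, 7, 6, 38, 21, 11, 17, 9, 24]
arr[3]=38 > 24: no swap
arr[4]=21 <= 24: swap with position 3, array becomes [17, 7, 6, 21, 38, 11, 17, 9, 24]
arr[5]=11 <= 24: swap with position 4, array becomes [17, 7, 6, 21, 11, 38, 17, 9, 24]
arr[6]=17 <= 24: swap with position 5, array becomes [17, 7, 6, 21, 11, 17, 38, 9, 24]
arr[7]=9 <= 24: swap with position 6, array becomes [17, 7, 6, 21, 11, 17, 9, 38, 24]

Place pivot at position 7: [17, 7, 6, 21, 11, 17, 9, 24, 38]
Pivot position: 7

After partitioning with pivot 24, the array becomes [17, 7, 6, 21, 11, 17, 9, 24, 38]. The pivot is placed at index 7. All elements to the left of the pivot are <= 24, and all elements to the right are > 24.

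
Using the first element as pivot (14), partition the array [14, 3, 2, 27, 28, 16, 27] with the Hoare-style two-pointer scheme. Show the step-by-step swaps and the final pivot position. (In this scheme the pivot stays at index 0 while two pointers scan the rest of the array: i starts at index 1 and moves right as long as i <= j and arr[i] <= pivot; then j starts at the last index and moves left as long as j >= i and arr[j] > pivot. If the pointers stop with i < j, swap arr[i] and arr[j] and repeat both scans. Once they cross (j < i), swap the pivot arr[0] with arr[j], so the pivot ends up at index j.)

Hoare-style two-pointer partition with pivot = 14:

Initial array: [14, 3, 2, 27, 28, 16, 27]

Pointers start at i = 1, j = 6.
i ends at 3, j ends at 2: the pointers have crossed (j < i), so scanning stops.

Swap pivot arr[0] with arr[2] to place pivot at position 2: [2, 3, 14, 27, 28, 16, 27]
Pivot position: 2

After partitioning with pivot 14, the array becomes [2, 3, 14, 27, 28, 16, 27]. The pivot is placed at index 2. All elements to the left of the pivot are <= 14, and all elements to the right are > 14.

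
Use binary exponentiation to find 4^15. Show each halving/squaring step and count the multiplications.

Computing 4^15 by squaring (build up from 4^1; each line after the first costs one multiplication):

4^1 = 4
4^2 = (4^1)^2 = 4^2 = 16
4^3 = 4 * 4^2 = 4 * 16 = 64
4^6 = (4^3)^2 = 64^2 = 4096
4^7 = 4 * 4^6 = 4 * 4096 = 16384
4^14 = (4^7)^2 = 16384^2 = 268435456
4^15 = 4 * 4^14 = 4 * 268435456 = 1073741824

Result: 1073741824
Multiplications needed: 6 (6 lines after 4^1)

4^15 = 1073741824. Using exponentiation by squaring, this requires 6 multiplications. The key idea: if the exponent is even, square the half-power; if odd, multiply by the base once.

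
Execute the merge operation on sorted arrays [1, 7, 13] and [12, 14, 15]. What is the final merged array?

Merging process:

Compare 1 vs 12: take 1 from left. Merged: [1]
Compare 7 vs 12: take 7 from left. Merged: [1, 7]
Compare 13 vs 12: take 12 from right. Merged: [1, 7, 12]
Compare 13 vs 14: take 13 from left. Merged: [1, 7, 12, 13]
Append remaining from right: [14, 15]. Merged: [1, 7, 12, 13, 14, 15]

Final merged array: [1, 7, 12, 13, 14, 15]
Total comparisons: 4

The merged array is [1, 7, 12, 13, 14, 15], requiring 4 comparisons. The merge step runs in O(n) time where n is the total number of elements.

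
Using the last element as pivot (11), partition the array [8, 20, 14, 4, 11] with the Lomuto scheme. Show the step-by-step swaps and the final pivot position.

Lomuto partition with pivot = 11:

Initial array: [8, 20, 14, 4, 11]

arr[0]=8 <= 11: swap with position 0, array becomes [8, 20, 14, 4, 11]
arr[1]=20 > 11: no swap
arr[2]=14 > 11: no swap
arr[3]=4 <= 11: swap with position 1, array becomes [8, 4, 14, 20, 11]

Place pivot at position 2: [8, 4, 11, 20, 14]
Pivot position: 2

After partitioning with pivot 11, the array becomes [8, 4, 11, 20, 14]. The pivot is placed at index 2. All elements to the left of the pivot are <= 11, and all elements to the right are > 11.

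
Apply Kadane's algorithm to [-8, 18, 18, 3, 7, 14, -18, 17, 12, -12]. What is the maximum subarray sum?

Using Kadane's algorithm on [-8, 18, 18, 3, 7, 14, -18, 17, 12, -12]:

Scanning through the array:
Position 1 (value 18): max_ending_here = 18, max_so_far = 18
Position 2 (value 18): max_ending_here = 36, max_so_far = 36
Position 3 (value 3): max_ending_here = 39, max_so_far = 39
Position 4 (value 7): max_ending_here = 46, max_so_far = 46
Position 5 (value 14): max_ending_here = 60, max_so_far = 60
Position 6 (value -18): max_ending_here = 42, max_so_far = 60
Position 7 (value 17): max_ending_here = 59, max_so_far = 60
Position 8 (value 12): max_ending_here = 71, max_so_far = 71
Position 9 (value -12): max_ending_here = 59, max_so_far = 71

Maximum subarray: [18, 18, 3, 7, 14, -18, 17, 12]
Maximum sum: 71

The maximum subarray is [18, 18, 3, 7, 14, -18, 17, 12] with sum 71. This subarray runs from index 1 to index 8.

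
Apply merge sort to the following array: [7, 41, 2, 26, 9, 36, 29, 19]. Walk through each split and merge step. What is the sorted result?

Merge sort trace:

Split: [7, 41, 2, 26, 9, 36, 29, 19] -> [7, 41, 2, 26] and [9, 36, 29, 19]
  Split: [7, 41, 2, 26] -> [7, 41] and [2, 26]
    Split: [7, 41] -> [7] and [41]
    Merge: [7] + [41] -> [7, 41]
    Split: [2, 26] -> [2] and [26]
    Merge: [2] + [26] -> [2, 26]
  Merge: [7, 41] + [2, 26] -> [2, 7, 26, 41]
  Split: [9, 36, 29, 19] -> [9, 36] and [29, 19]
    Split: [9, 36] -> [9] and [36]
    Merge: [9] + [36] -> [9, 36]
    Split: [29, 19] -> [29] and [19]
    Merge: [29] + [19] -> [19, 29]
  Merge: [9, 36] + [19, 29] -> [9, 19, 29, 36]
Merge: [2, 7, 26, 41] + [9, 19, 29, 36] -> [2, 7, 9, 19, 26, 29, 36, 41]

Final sorted array: [2, 7, 9, 19, 26, 29, 36, 41]

The merge sort proceeds by recursively splitting the array and merging sorted halves.
After all merges, the sorted array is [2, 7, 9, 19, 26, 29, 36, 41].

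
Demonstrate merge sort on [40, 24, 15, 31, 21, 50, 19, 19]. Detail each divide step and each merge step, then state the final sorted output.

Merge sort trace:

Split: [40, 24, 15, 31, 21, 50, 19, 19] -> [40, 24, 15, 31] and [21, 50, 19, 19]
  Split: [40, 24, 15, 31] -> [40, 24] and [15, 31]
    Split: [40, 24] -> [40] and [24]
    Merge: [40] + [24] -> [24, 40]
    Split: [15, 31] -> [15] and [31]
    Merge: [15] + [31] -> [15, 31]
  Merge: [24, 40] + [15, 31] -> [15, 24, 31, 40]
  Split: [21, 50, 19, 19] -> [21, 50] and [19, 19]
    Split: [21, 50] -> [21] and [50]
    Merge: [21] + [50] -> [21, 50]
    Split: [19, 19] -> [19] and [19]
    Merge: [19] + [19] -> [19, 19]
  Merge: [21, 50] + [19, 19] -> [19, 19, 21, 50]
Merge: [15, 24, 31, 40] + [19, 19, 21, 50] -> [15, 19, 19, 21, 24, 31, 40, 50]

Final sorted array: [15, 19, 19, 21, 24, 31, 40, 50]

The merge sort proceeds by recursively splitting the array and merging sorted halves.
After all merges, the sorted array is [15, 19, 19, 21, 24, 31, 40, 50].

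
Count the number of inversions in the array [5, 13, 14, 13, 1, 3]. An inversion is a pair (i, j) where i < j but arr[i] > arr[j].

Finding inversions in [5, 13, 14, 13, 1, 3]:

(0, 4): arr[0]=5 > arr[4]=1
(0, 5): arr[0]=5 > arr[5]=3
(1, 4): arr[1]=13 > arr[4]=1
(1, 5): arr[1]=13 > arr[5]=3
(2, 3): arr[2]=14 > arr[3]=13
(2, 4): arr[2]=14 > arr[4]=1
(2, 5): arr[2]=14 > arr[5]=3
(3, 4): arr[3]=13 > arr[4]=1
(3, 5): arr[3]=13 > arr[5]=3

Total inversions: 9

The array has 9 inversion(s): (0,4), (0,5), (1,4), (1,5), (2,3), (2,4), (2,5), (3,4), (3,5). Each pair (i,j) satisfies i < j and arr[i] > arr[j].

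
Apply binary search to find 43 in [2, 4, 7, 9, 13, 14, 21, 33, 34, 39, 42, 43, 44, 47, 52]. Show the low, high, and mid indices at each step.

Binary search for 43 in [2, 4, 7, 9, 13, 14, 21, 33, 34, 39, 42, 43, 44, 47, 52]:

lo=0, hi=14, mid=7, arr[mid]=33 -> 33 < 43, search right half
lo=8, hi=14, mid=11, arr[mid]=43 -> Found target at index 11!

Binary search finds 43 at index 11 after 2 comparisons. The search repeatedly halves the search space by comparing with the middle element.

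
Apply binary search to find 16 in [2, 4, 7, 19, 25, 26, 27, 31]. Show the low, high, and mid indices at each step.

Binary search for 16 in [2, 4, 7, 19, 25, 26, 27, 31]:

lo=0, hi=7, mid=3, arr[mid]=19 -> 19 > 16, search left half
lo=0, hi=2, mid=1, arr[mid]=4 -> 4 < 16, search right half
lo=2, hi=2, mid=2, arr[mid]=7 -> 7 < 16, search right half
lo=3 > hi=2, target 16 not found

Binary search determines that 16 is not in the array after 3 comparisons. The search space was exhausted without finding the target.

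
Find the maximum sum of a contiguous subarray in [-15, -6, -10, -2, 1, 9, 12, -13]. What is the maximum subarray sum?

Using Kadane's algorithm on [-15, -6, -10, -2, 1, 9, 12, -13]:

Scanning through the array:
Position 1 (value -6): max_ending_here = -6, max_so_far = -6
Position 2 (value -10): max_ending_here = -10, max_so_far = -6
Position 3 (value -2): max_ending_here = -2, max_so_far = -2
Position 4 (value 1): max_ending_here = 1, max_so_far = 1
Position 5 (value 9): max_ending_here = 10, max_so_far = 10
Position 6 (value 12): max_ending_here = 22, max_so_far = 22
Position 7 (value -13): max_ending_here = 9, max_so_far = 22

Maximum subarray: [1, 9, 12]
Maximum sum: 22

The maximum subarray is [1, 9, 12] with sum 22. This subarray runs from index 4 to index 6.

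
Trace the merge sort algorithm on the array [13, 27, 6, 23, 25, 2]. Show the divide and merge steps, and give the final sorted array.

Merge sort trace:

Split: [13, 27, 6, 23, 25, 2] -> [13, 27, 6] and [23, 25, 2]
  Split: [13, 27, 6] -> [13] and [27, 6]
    Split: [27, 6] -> [27] and [6]
    Merge: [27] + [6] -> [6, 27]
  Merge: [13] + [6, 27] -> [6, 13, 27]
  Split: [23, 25, 2] -> [23] and [25, 2]
    Split: [25, 2] -> [25] and [2]
    Merge: [25] + [2] -> [2, 25]
  Merge: [23] + [2, 25] -> [2, 23, 25]
Merge: [6, 13, 27] + [2, 23, 25] -> [2, 6, 13, 23, 25, 27]

Final sorted array: [2, 6, 13, 23, 25, 27]

The merge sort proceeds by recursively splitting the array and merging sorted halves.
After all merges, the sorted array is [2, 6, 13, 23, 25, 27].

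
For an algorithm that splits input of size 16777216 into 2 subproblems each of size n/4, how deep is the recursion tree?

For divide and conquer with division factor 4:

Problem sizes at each level:
Level 0: 16777216
Level 1: 4194304
Level 2: 1048576
Level 3: 262144
Level 4: 65536
Level 5: 16384
Level 6: 4096
Level 7: 1024
Level 8: 256
Level 9: 64
Level 10: 16
Level 11: 4
Level 12: 1

The root is level 0 and the size-1 base case is level 12 (the tree spans levels 0 through 12, i.e. 13 levels counting the root), so the depth is the number of divisions: log_4(16777216) = 12

The recursion tree depth is log_4(16777216) = 12. At each level, the problem size is divided by 4, so it takes 12 divisions to reduce to a base case of size 1. The algorithm makes 2 recursive calls at each level.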